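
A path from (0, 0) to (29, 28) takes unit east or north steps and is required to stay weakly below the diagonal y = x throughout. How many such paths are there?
Number of paths = 1002242216651368

By the reflection principle (André's argument), the number of monotone paths to (29, 28) with n ≤ m that never go above y = x is C(57, 29) − C(57, 30) = 15033633249770520 − 14031391033119152 = 1002242216651368.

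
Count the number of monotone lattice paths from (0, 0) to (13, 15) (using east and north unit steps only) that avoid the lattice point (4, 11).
Number of paths = 36466185

Total paths from (0, 0) to (13, 15): C(28, 13) = 37442160. Paths through (4, 11): (paths (0, 0) → (4, 11)) × (paths (4, 11) → (13, 15)) = C(15, 4) · C(13, 9) = 1365 · 715 = 975975. Avoidance count = 37442160 − 975975 = 36466185.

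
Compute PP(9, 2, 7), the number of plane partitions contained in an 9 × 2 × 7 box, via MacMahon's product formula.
PP(9, 2, 7) = 27810640

Evaluate the triple product over i = 1..9, j = 1..2, k = 1..7. The factors are (2/1) · (3/2) · (4/3) · (5/4) · (6/5) · (7/6) · (8/7) · (3/2) · … (126 factors total). The numerators and denominators telescope so the product is an integer; carrying out the multiplication exactly gives PP(9, 2, 7) = 27810640.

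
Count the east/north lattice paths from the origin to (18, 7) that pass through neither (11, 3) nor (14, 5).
Number of paths = 240760

Inclusion–exclusion. Total paths: C(25, 18) = 480700. Through P₁: C(14, 11)·C(11, 7) = 120120. Through P₂: C(19, 14)·C(6, 4) = 174420. Since P₁ is strictly southwest of P₂, a monotone path through both must visit P₁ then P₂; paths through both = C(14, 11)·C(5, 3)·C(6, 4) = 54600. Avoid both = 480700 − 120120 − 174420 + 54600 = 240760.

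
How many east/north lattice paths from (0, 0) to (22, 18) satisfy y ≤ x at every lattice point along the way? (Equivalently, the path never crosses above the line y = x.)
Number of paths = 24647883000

By the reflection principle (André's argument), the number of monotone paths to (22, 18) with n ≤ m that never go above y = x is C(40, 22) − C(40, 23) = 113380261800 − 88732378800 = 24647883000.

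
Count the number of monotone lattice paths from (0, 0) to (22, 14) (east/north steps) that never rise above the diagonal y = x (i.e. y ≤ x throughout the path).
Number of paths = 1485507600

By the reflection principle (André's argument), the number of monotone paths to (22, 14) with n ≤ m that never go above y = x is C(36, 22) − C(36, 23) = 3796297200 − 2310789600 = 1485507600.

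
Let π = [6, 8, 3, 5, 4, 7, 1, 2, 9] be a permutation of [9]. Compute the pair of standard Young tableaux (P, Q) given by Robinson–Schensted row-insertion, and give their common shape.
P = [1, 2, 7, 9] / [3, 4] / [5, 8] / [6];  Q = [1, 2, 6, 9] / [3, 4] / [5, 8] / [7];  common shape = (4, 2, 2, 1)

Row-insert the values π_1, π_2, … into P one at a time, bumping the leftmost entry strictly greater than the inserted value down to the next row. The recording tableau Q records, in position (i, j), the step at which that cell was added to P.
  Insert 6 (step 1): P = [6];  Q = [1]
  Insert 8 (step 2): P = [6, 8];  Q = [1, 2]
  Insert 3 (step 3): P = [3, 8] / [6];  Q = [1, 2] / [3]
  Insert 5 (step 4): P = [3, 5] / [6, 8];  Q = [1, 2] / [3, 4]
  Insert 4 (step 5): P = [3, 4] / [5, 8] / [6];  Q = [1, 2] / [3, 4] / [5]
  Insert 7 (step 6): P = [3, 4, 7] / [5, 8] / [6];  Q = [1, 2, 6] / [3, 4] / [5]
  Insert 1 (step 7): P = [1, 4, 7] / [3, 8] / [5] / [6];  Q = [1, 2, 6] / [3, 4] / [5] / [7]
  Insert 2 (step 8): P = [1, 2, 7] / [3, 4] / [5, 8] / [6];  Q = [1, 2, 6] / [3, 4] / [5, 8] / [7]
  Insert 9 (step 9): P = [1, 2, 7, 9] / [3, 4] / [5, 8] / [6];  Q = [1, 2, 6, 9] / [3, 4] / [5, 8] / [7]
Final shape: (4, 2, 2, 1).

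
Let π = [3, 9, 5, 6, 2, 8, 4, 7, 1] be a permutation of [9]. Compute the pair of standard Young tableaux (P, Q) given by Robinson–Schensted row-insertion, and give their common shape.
P = [1, 4, 6, 7] / [2, 5, 8] / [3] / [9];  Q = [1, 2, 4, 6] / [3, 7, 8] / [5] / [9];  common shape = (4, 3, 1, 1)

Row-insert the values π_1, π_2, … into P one at a time, bumping the leftmost entry strictly greater than the inserted value down to the next row. The recording tableau Q records, in position (i, j), the step at which that cell was added to P.
  Insert 3 (step 1): P = [3];  Q = [1]
  Insert 9 (step 2): P = [3, 9];  Q = [1, 2]
  Insert 5 (step 3): P = [3, 5] / [9];  Q = [1, 2] / [3]
  Insert 6 (step 4): P = [3, 5, 6] / [9];  Q = [1, 2, 4] / [3]
  Insert 2 (step 5): P = [2, 5, 6] / [3] / [9];  Q = [1, 2, 4] / [3] / [5]
  Insert 8 (step 6): P = [2, 5, 6, 8] / [3] / [9];  Q = [1, 2, 4, 6] / [3] / [5]
  Insert 4 (step 7): P = [2, 4, 6, 8] / [3, 5] / [9];  Q = [1, 2, 4, 6] / [3, 7] / [5]
  Insert 7 (step 8): P = [2, 4, 6, 7] / [3, 5, 8] / [9];  Q = [1, 2, 4, 6] / [3, 7, 8] / [5]
  Insert 1 (step 9): P = [1, 4, 6, 7] / [2, 5, 8] / [3] / [9];  Q = [1, 2, 4, 6] / [3, 7, 8] / [5] / [9]
Final shape: (4, 3, 1, 1).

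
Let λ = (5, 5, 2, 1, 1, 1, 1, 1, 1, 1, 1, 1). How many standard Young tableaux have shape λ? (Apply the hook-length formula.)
# SYT of shape (5, 5, 2, 1, 1, 1, 1, 1, 1, 1, 1, 1) = 12345060

Hook-length formula: f^λ = n! / Π hook(c), product over all cells c of the Young diagram. For λ = (5, 5, 2, 1, 1, 1, 1, 1, 1, 1, 1, 1), n = 21 boxes. Hook lengths by row (left-to-right, top-to-bottom): [16, 6, 4, 3, 2]; [15, 5, 3, 2, 1]; [11, 1]; [9]; [8]; [7]; [6]; [5]; [4]; [3]; [2]; [1]. Product of hooks = 4138573824000. So f^λ = 21! / 4138573824000 = 51090942171709440000 / 4138573824000 = 12345060.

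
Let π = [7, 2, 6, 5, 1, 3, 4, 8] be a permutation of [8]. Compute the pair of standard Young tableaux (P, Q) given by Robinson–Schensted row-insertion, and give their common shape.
P = [1, 3, 4, 8] / [2, 5] / [6] / [7];  Q = [1, 3, 7, 8] / [2, 6] / [4] / [5];  common shape = (4, 2, 1, 1)

Row-insert the values π_1, π_2, … into P one at a time, bumping the leftmost entry strictly greater than the inserted value down to the next row. The recording tableau Q records, in position (i, j), the step at which that cell was added to P.
  Insert 7 (step 1): P = [7];  Q = [1]
  Insert 2 (step 2): P = [2] / [7];  Q = [1] / [2]
  Insert 6 (step 3): P = [2, 6] / [7];  Q = [1, 3] / [2]
  Insert 5 (step 4): P = [2, 5] / [6] / [7];  Q = [1, 3] / [2] / [4]
  Insert 1 (step 5): P = [1, 5] / [2] / [6] / [7];  Q = [1, 3] / [2] / [4] / [5]
  Insert 3 (step 6): P = [1, 3] / [2, 5] / [6] / [7];  Q = [1, 3] / [2, 6] / [4] / [5]
  Insert 4 (step 7): P = [1, 3, 4] / [2, 5] / [6] / [7];  Q = [1, 3, 7] / [2, 6] / [4] / [5]
  Insert 8 (step 8): P = [1, 3, 4, 8] / [2, 5] / [6] / [7];  Q = [1, 3, 7, 8] / [2, 6] / [4] / [5]
Final shape: (4, 2, 1, 1).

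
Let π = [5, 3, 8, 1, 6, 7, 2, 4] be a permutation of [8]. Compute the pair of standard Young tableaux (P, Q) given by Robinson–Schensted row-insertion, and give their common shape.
P = [1, 2, 4] / [3, 6, 7] / [5, 8];  Q = [1, 3, 6] / [2, 5, 8] / [4, 7];  common shape = (3, 3, 2)

Row-insert the values π_1, π_2, … into P one at a time, bumping the leftmost entry strictly greater than the inserted value down to the next row. The recording tableau Q records, in position (i, j), the step at which that cell was added to P.
  Insert 5 (step 1): P = [5];  Q = [1]
  Insert 3 (step 2): P = [3] / [5];  Q = [1] / [2]
  Insert 8 (step 3): P = [3, 8] / [5];  Q = [1, 3] / [2]
  Insert 1 (step 4): P = [1, 8] / [3] / [5];  Q = [1, 3] / [2] / [4]
  Insert 6 (step 5): P = [1, 6] / [3, 8] / [5];  Q = [1, 3] / [2, 5] / [4]
  Insert 7 (step 6): P = [1, 6, 7] / [3, 8] / [5];  Q = [1, 3, 6] / [2, 5] / [4]
  Insert 2 (step 7): P = [1, 2, 7] / [3, 6] / [5, 8];  Q = [1, 3, 6] / [2, 5] / [4, 7]
  Insert 4 (step 8): P = [1, 2, 4] / [3, 6, 7] / [5, 8];  Q = [1, 3, 6] / [2, 5, 8] / [4, 7]
Final shape: (3, 3, 2).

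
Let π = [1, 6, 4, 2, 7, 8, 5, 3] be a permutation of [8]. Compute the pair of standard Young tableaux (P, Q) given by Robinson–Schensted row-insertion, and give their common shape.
P = [1, 2, 3, 8] / [4, 5] / [6, 7];  Q = [1, 2, 5, 6] / [3, 7] / [4, 8];  common shape = (4, 2, 2)

Row-insert the values π_1, π_2, … into P one at a time, bumping the leftmost entry strictly greater than the inserted value down to the next row. The recording tableau Q records, in position (i, j), the step at which that cell was added to P.
  Insert 1 (step 1): P = [1];  Q = [1]
  Insert 6 (step 2): P = [1, 6];  Q = [1, 2]
  Insert 4 (step 3): P = [1, 4] / [6];  Q = [1, 2] / [3]
  Insert 2 (step 4): P = [1, 2] / [4] / [6];  Q = [1, 2] / [3] / [4]
  Insert 7 (step 5): P = [1, 2, 7] / [4] / [6];  Q = [1, 2, 5] / [3] / [4]
  Insert 8 (step 6): P = [1, 2, 7, 8] / [4] / [6];  Q = [1, 2, 5, 6] / [3] / [4]
  Insert 5 (step 7): P = [1, 2, 5, 8] / [4, 7] / [6];  Q = [1, 2, 5, 6] / [3, 7] / [4]
  Insert 3 (step 8): P = [1, 2, 3, 8] / [4, 5] / [6, 7];  Q = [1, 2, 5, 6] / [3, 7] / [4, 8]
Final shape: (4, 2, 2).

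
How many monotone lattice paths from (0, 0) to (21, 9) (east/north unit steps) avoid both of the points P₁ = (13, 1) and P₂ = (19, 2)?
Number of paths = 14122938

Inclusion–exclusion. Total paths: C(30, 21) = 14307150. Through P₁: C(14, 13)·C(16, 8) = 180180. Through P₂: C(21, 19)·C(9, 2) = 7560. Since P₁ is strictly southwest of P₂, a monotone path through both must visit P₁ then P₂; paths through both = C(14, 13)·C(7, 6)·C(9, 2) = 3528. Avoid both = 14307150 − 180180 − 7560 + 3528 = 14122938.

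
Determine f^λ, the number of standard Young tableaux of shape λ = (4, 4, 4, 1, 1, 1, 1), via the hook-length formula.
# SYT of shape (4, 4, 4, 1, 1, 1, 1) = 140140

Hook-length formula: f^λ = n! / Π hook(c), product over all cells c of the Young diagram. For λ = (4, 4, 4, 1, 1, 1, 1), n = 16 boxes. Hook lengths by row (left-to-right, top-to-bottom): [10, 5, 4, 3]; [9, 4, 3, 2]; [8, 3, 2, 1]; [4]; [3]; [2]; [1]. Product of hooks = 149299200. So f^λ = 16! / 149299200 = 20922789888000 / 149299200 = 140140.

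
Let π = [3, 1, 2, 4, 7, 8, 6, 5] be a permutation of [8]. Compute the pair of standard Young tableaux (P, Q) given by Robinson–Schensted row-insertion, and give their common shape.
P = [1, 2, 4, 5, 8] / [3, 6] / [7];  Q = [1, 3, 4, 5, 6] / [2, 7] / [8];  common shape = (5, 2, 1)

Row-insert the values π_1, π_2, … into P one at a time, bumping the leftmost entry strictly greater than the inserted value down to the next row. The recording tableau Q records, in position (i, j), the step at which that cell was added to P.
  Insert 3 (step 1): P = [3];  Q = [1]
  Insert 1 (step 2): P = [1] / [3];  Q = [1] / [2]
  Insert 2 (step 3): P = [1, 2] / [3];  Q = [1, 3] / [2]
  Insert 4 (step 4): P = [1, 2, 4] / [3];  Q = [1, 3, 4] / [2]
  Insert 7 (step 5): P = [1, 2, 4, 7] / [3];  Q = [1, 3, 4, 5] / [2]
  Insert 8 (step 6): P = [1, 2, 4, 7, 8] / [3];  Q = [1, 3, 4, 5, 6] / [2]
  Insert 6 (step 7): P = [1, 2, 4, 6, 8] / [3, 7];  Q = [1, 3, 4, 5, 6] / [2, 7]
  Insert 5 (step 8): P = [1, 2, 4, 5, 8] / [3, 6] / [7];  Q = [1, 3, 4, 5, 6] / [2, 7] / [8]
Final shape: (5, 2, 1).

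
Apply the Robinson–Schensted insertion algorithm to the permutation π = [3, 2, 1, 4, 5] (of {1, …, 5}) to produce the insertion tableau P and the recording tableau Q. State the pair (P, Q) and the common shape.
P = [1, 4, 5] / [2] / [3];  Q = [1, 4, 5] / [2] / [3];  common shape = (3, 1, 1)

Row-insert the values π_1, π_2, … into P one at a time, bumping the leftmost entry strictly greater than the inserted value down to the next row. The recording tableau Q records, in position (i, j), the step at which that cell was added to P.
  Insert 3 (step 1): P = [3];  Q = [1]
  Insert 2 (step 2): P = [2] / [3];  Q = [1] / [2]
  Insert 1 (step 3): P = [1] / [2] / [3];  Q = [1] / [2] / [3]
  Insert 4 (step 4): P = [1, 4] / [2] / [3];  Q = [1, 4] / [2] / [3]
  Insert 5 (step 5): P = [1, 4, 5] / [2] / [3];  Q = [1, 4, 5] / [2] / [3]
Final shape: (3, 1, 1).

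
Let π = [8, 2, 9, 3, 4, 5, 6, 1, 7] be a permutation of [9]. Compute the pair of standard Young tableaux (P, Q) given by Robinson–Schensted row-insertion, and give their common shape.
P = [1, 3, 4, 5, 6, 7] / [2, 9] / [8];  Q = [1, 3, 5, 6, 7, 9] / [2, 4] / [8];  common shape = (6, 2, 1)

Row-insert the values π_1, π_2, … into P one at a time, bumping the leftmost entry strictly greater than the inserted value down to the next row. The recording tableau Q records, in position (i, j), the step at which that cell was added to P.
  Insert 8 (step 1): P = [8];  Q = [1]
  Insert 2 (step 2): P = [2] / [8];  Q = [1] / [2]
  Insert 9 (step 3): P = [2, 9] / [8];  Q = [1, 3] / [2]
  Insert 3 (step 4): P = [2, 3] / [8, 9];  Q = [1, 3] / [2, 4]
  Insert 4 (step 5): P = [2, 3, 4] / [8, 9];  Q = [1, 3, 5] / [2, 4]
  Insert 5 (step 6): P = [2, 3, 4, 5] / [8, 9];  Q = [1, 3, 5, 6] / [2, 4]
  Insert 6 (step 7): P = [2, 3, 4, 5, 6] / [8, 9];  Q = [1, 3, 5, 6, 7] / [2, 4]
  Insert 1 (step 8): P = [1, 3, 4, 5, 6] / [2, 9] / [8];  Q = [1, 3, 5, 6, 7] / [2, 4] / [8]
  Insert 7 (step 9): P = [1, 3, 4, 5, 6, 7] / [2, 9] / [8];  Q = [1, 3, 5, 6, 7, 9] / [2, 4] / [8]
Final shape: (6, 2, 1).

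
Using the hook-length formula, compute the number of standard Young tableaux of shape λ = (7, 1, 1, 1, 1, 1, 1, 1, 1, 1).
# SYT of shape (7, 1, 1, 1, 1, 1, 1, 1, 1, 1) = 5005

Hook-length formula: f^λ = n! / Π hook(c), product over all cells c of the Young diagram. For λ = (7, 1, 1, 1, 1, 1, 1, 1, 1, 1), n = 16 boxes. Hook lengths by row (left-to-right, top-to-bottom): [16, 6, 5, 4, 3, 2, 1]; [9]; [8]; [7]; [6]; [5]; [4]; [3]; [2]; [1]. Product of hooks = 4180377600. So f^λ = 16! / 4180377600 = 20922789888000 / 4180377600 = 5005.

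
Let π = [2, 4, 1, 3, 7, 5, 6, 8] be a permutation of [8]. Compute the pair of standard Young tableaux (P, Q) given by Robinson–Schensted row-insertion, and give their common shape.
P = [1, 3, 5, 6, 8] / [2, 4, 7];  Q = [1, 2, 5, 7, 8] / [3, 4, 6];  common shape = (5, 3)

Row-insert the values π_1, π_2, … into P one at a time, bumping the leftmost entry strictly greater than the inserted value down to the next row. The recording tableau Q records, in position (i, j), the step at which that cell was added to P.
  Insert 2 (step 1): P = [2];  Q = [1]
  Insert 4 (step 2): P = [2, 4];  Q = [1, 2]
  Insert 1 (step 3): P = [1, 4] / [2];  Q = [1, 2] / [3]
  Insert 3 (step 4): P = [1, 3] / [2, 4];  Q = [1, 2] / [3, 4]
  Insert 7 (step 5): P = [1, 3, 7] / [2, 4];  Q = [1, 2, 5] / [3, 4]
  Insert 5 (step 6): P = [1, 3, 5] / [2, 4, 7];  Q = [1, 2, 5] / [3, 4, 6]
  Insert 6 (step 7): P = [1, 3, 5, 6] / [2, 4, 7];  Q = [1, 2, 5, 7] / [3, 4, 6]
  Insert 8 (step 8): P = [1, 3, 5, 6, 8] / [2, 4, 7];  Q = [1, 2, 5, 7, 8] / [3, 4, 6]
Final shape: (5, 3).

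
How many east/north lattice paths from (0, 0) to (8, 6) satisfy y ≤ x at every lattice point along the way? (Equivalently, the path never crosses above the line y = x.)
Number of paths = 1001

By the reflection principle (André's argument), the number of monotone paths to (8, 6) with n ≤ m that never go above y = x is C(14, 8) − C(14, 9) = 3003 − 2002 = 1001.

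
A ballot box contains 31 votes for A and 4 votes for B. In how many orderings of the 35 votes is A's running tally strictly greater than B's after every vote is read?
Strict-lead orderings = 40392

Total orderings of the 35 votes with 31 for A: C(35, 31) = 52360. By the Bertrand ballot formula (Cycle Lemma / reflection principle), the number of orderings in which A is strictly ahead of B throughout is (p − q)/(p + q) · C(p + q, p) = (31 − 4)/(31 + 4) · 52360 = 40392.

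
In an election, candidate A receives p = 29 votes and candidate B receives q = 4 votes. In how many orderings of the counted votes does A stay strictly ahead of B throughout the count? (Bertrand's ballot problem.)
Strict-lead orderings = 31000

Total orderings of the 33 votes with 29 for A: C(33, 29) = 40920. By the Bertrand ballot formula (Cycle Lemma / reflection principle), the number of orderings in which A is strictly ahead of B throughout is (p − q)/(p + q) · C(p + q, p) = (29 − 4)/(29 + 4) · 40920 = 31000.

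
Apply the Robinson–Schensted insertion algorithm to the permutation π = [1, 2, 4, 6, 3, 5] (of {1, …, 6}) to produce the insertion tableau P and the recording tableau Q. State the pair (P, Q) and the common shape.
P = [1, 2, 3, 5] / [4, 6];  Q = [1, 2, 3, 4] / [5, 6];  common shape = (4, 2)

Row-insert the values π_1, π_2, … into P one at a time, bumping the leftmost entry strictly greater than the inserted value down to the next row. The recording tableau Q records, in position (i, j), the step at which that cell was added to P.
  Insert 1 (step 1): P = [1];  Q = [1]
  Insert 2 (step 2): P = [1, 2];  Q = [1, 2]
  Insert 4 (step 3): P = [1, 2, 4];  Q = [1, 2, 3]
  Insert 6 (step 4): P = [1, 2, 4, 6];  Q = [1, 2, 3, 4]
  Insert 3 (step 5): P = [1, 2, 3, 6] / [4];  Q = [1, 2, 3, 4] / [5]
  Insert 5 (step 6): P = [1, 2, 3, 5] / [4, 6];  Q = [1, 2, 3, 4] / [5, 6]
Final shape: (4, 2).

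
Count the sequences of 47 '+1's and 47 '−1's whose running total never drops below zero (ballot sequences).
C_47 = 33868773757191046886429490

These ballot sequences are counted by the Catalan number C_n = (1/(n + 1)) · C(2n, n). For n = 47: C_47 = (1/48) · C(94, 47) = 1625701140345170250548615520/48 = 33868773757191046886429490.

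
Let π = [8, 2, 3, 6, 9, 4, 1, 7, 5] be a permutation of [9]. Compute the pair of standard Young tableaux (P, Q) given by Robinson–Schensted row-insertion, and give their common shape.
P = [1, 3, 4, 5] / [2, 7] / [6, 9] / [8];  Q = [1, 3, 4, 5] / [2, 8] / [6, 9] / [7];  common shape = (4, 2, 2, 1)

Row-insert the values π_1, π_2, … into P one at a time, bumping the leftmost entry strictly greater than the inserted value down to the next row. The recording tableau Q records, in position (i, j), the step at which that cell was added to P.
  Insert 8 (step 1): P = [8];  Q = [1]
  Insert 2 (step 2): P = [2] / [8];  Q = [1] / [2]
  Insert 3 (step 3): P = [2, 3] / [8];  Q = [1, 3] / [2]
  Insert 6 (step 4): P = [2, 3, 6] / [8];  Q = [1, 3, 4] / [2]
  Insert 9 (step 5): P = [2, 3, 6, 9] / [8];  Q = [1, 3, 4, 5] / [2]
  Insert 4 (step 6): P = [2, 3, 4, 9] / [6] / [8];  Q = [1, 3, 4, 5] / [2] / [6]
  Insert 1 (step 7): P = [1, 3, 4, 9] / [2] / [6] / [8];  Q = [1, 3, 4, 5] / [2] / [6] / [7]
  Insert 7 (step 8): P = [1, 3, 4, 7] / [2, 9] / [6] / [8];  Q = [1, 3, 4, 5] / [2, 8] / [6] / [7]
  Insert 5 (step 9): P = [1, 3, 4, 5] / [2, 7] / [6, 9] / [8];  Q = [1, 3, 4, 5] / [2, 8] / [6, 9] / [7]
Final shape: (4, 2, 2, 1).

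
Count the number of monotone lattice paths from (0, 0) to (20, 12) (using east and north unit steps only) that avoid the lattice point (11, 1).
Number of paths = 223777320

Total paths from (0, 0) to (20, 12): C(32, 20) = 225792840. Paths through (11, 1): (paths (0, 0) → (11, 1)) × (paths (11, 1) → (20, 12)) = C(12, 11) · C(20, 9) = 12 · 167960 = 2015520. Avoidance count = 225792840 − 2015520 = 223777320.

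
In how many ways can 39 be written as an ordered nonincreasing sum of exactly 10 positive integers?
p(39, 10 parts) = 3015

Partitions of n into exactly k parts are in bijection with partitions of n − k into at most k parts (subtract 1 from each part). So p(39, exactly 10) = p(29, parts ≤ 10). Computing via the recurrence p(m, j) = p(m, j−1) + p(m−j, j) gives 3015.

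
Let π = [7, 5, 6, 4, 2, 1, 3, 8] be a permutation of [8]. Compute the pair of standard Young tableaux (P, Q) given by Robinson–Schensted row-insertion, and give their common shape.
P = [1, 3, 8] / [2, 6] / [4] / [5] / [7];  Q = [1, 3, 8] / [2, 7] / [4] / [5] / [6];  common shape = (3, 2, 1, 1, 1)

Row-insert the values π_1, π_2, … into P one at a time, bumping the leftmost entry strictly greater than the inserted value down to the next row. The recording tableau Q records, in position (i, j), the step at which that cell was added to P.
  Insert 7 (step 1): P = [7];  Q = [1]
  Insert 5 (step 2): P = [5] / [7];  Q = [1] / [2]
  Insert 6 (step 3): P = [5, 6] / [7];  Q = [1, 3] / [2]
  Insert 4 (step 4): P = [4, 6] / [5] / [7];  Q = [1, 3] / [2] / [4]
  Insert 2 (step 5): P = [2, 6] / [4] / [5] / [7];  Q = [1, 3] / [2] / [4] / [5]
  Insert 1 (step 6): P = [1, 6] / [2] / [4] / [5] / [7];  Q = [1, 3] / [2] / [4] / [5] / [6]
  Insert 3 (step 7): P = [1, 3] / [2, 6] / [4] / [5] / [7];  Q = [1, 3] / [2, 7] / [4] / [5] / [6]
  Insert 8 (step 8): P = [1, 3, 8] / [2, 6] / [4] / [5] / [7];  Q = [1, 3, 8] / [2, 7] / [4] / [5] / [6]
Final shape: (3, 2, 1, 1, 1).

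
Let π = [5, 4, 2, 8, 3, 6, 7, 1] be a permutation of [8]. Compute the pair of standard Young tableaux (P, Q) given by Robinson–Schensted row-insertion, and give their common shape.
P = [1, 3, 6, 7] / [2, 8] / [4] / [5];  Q = [1, 4, 6, 7] / [2, 5] / [3] / [8];  common shape = (4, 2, 1, 1)

Row-insert the values π_1, π_2, … into P one at a time, bumping the leftmost entry strictly greater than the inserted value down to the next row. The recording tableau Q records, in position (i, j), the step at which that cell was added to P.
  Insert 5 (step 1): P = [5];  Q = [1]
  Insert 4 (step 2): P = [4] / [5];  Q = [1] / [2]
  Insert 2 (step 3): P = [2] / [4] / [5];  Q = [1] / [2] / [3]
  Insert 8 (step 4): P = [2, 8] / [4] / [5];  Q = [1, 4] / [2] / [3]
  Insert 3 (step 5): P = [2, 3] / [4, 8] / [5];  Q = [1, 4] / [2, 5] / [3]
  Insert 6 (step 6): P = [2, 3, 6] / [4, 8] / [5];  Q = [1, 4, 6] / [2, 5] / [3]
  Insert 7 (step 7): P = [2, 3, 6, 7] / [4, 8] / [5];  Q = [1, 4, 6, 7] / [2, 5] / [3]
  Insert 1 (step 8): P = [1, 3, 6, 7] / [2, 8] / [4] / [5];  Q = [1, 4, 6, 7] / [2, 5] / [3] / [8]
Final shape: (4, 2, 1, 1).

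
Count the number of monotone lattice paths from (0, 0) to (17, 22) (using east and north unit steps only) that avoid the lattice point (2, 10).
Number of paths = 49873783050

Total paths from (0, 0) to (17, 22): C(39, 17) = 51021117810. Paths through (2, 10): (paths (0, 0) → (2, 10)) × (paths (2, 10) → (17, 22)) = C(12, 2) · C(27, 15) = 66 · 17383860 = 1147334760. Avoidance count = 51021117810 − 1147334760 = 49873783050.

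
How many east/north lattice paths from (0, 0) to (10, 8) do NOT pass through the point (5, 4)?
Number of paths = 27882

Total paths from (0, 0) to (10, 8): C(18, 10) = 43758. Paths through (5, 4): (paths (0, 0) → (5, 4)) × (paths (5, 4) → (10, 8)) = C(9, 5) · C(9, 5) = 126 · 126 = 15876. Avoidance count = 43758 − 15876 = 27882.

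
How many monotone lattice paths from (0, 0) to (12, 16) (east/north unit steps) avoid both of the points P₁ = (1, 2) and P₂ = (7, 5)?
Number of paths = 14690835

Inclusion–exclusion. Total paths: C(28, 12) = 30421755. Through P₁: C(3, 1)·C(25, 11) = 13372200. Through P₂: C(12, 7)·C(16, 5) = 3459456. Since P₁ is strictly southwest of P₂, a monotone path through both must visit P₁ then P₂; paths through both = C(3, 1)·C(9, 6)·C(16, 5) = 1100736. Avoid both = 30421755 − 13372200 − 3459456 + 1100736 = 14690835.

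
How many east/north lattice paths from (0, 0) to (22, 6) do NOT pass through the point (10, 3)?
Number of paths = 246610

Total paths from (0, 0) to (22, 6): C(28, 22) = 376740. Paths through (10, 3): (paths (0, 0) → (10, 3)) × (paths (10, 3) → (22, 6)) = C(13, 10) · C(15, 12) = 286 · 455 = 130130. Avoidance count = 376740 − 130130 = 246610.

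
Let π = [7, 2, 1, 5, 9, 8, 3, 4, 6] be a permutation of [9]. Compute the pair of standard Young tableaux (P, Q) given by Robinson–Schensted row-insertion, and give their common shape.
P = [1, 3, 4, 6] / [2, 5, 8] / [7, 9];  Q = [1, 4, 5, 9] / [2, 6, 8] / [3, 7];  common shape = (4, 3, 2)

Row-insert the values π_1, π_2, … into P one at a time, bumping the leftmost entry strictly greater than the inserted value down to the next row. The recording tableau Q records, in position (i, j), the step at which that cell was added to P.
  Insert 7 (step 1): P = [7];  Q = [1]
  Insert 2 (step 2): P = [2] / [7];  Q = [1] / [2]
  Insert 1 (step 3): P = [1] / [2] / [7];  Q = [1] / [2] / [3]
  Insert 5 (step 4): P = [1, 5] / [2] / [7];  Q = [1, 4] / [2] / [3]
  Insert 9 (step 5): P = [1, 5, 9] / [2] / [7];  Q = [1, 4, 5] / [2] / [3]
  Insert 8 (step 6): P = [1, 5, 8] / [2, 9] / [7];  Q = [1, 4, 5] / [2, 6] / [3]
  Insert 3 (step 7): P = [1, 3, 8] / [2, 5] / [7, 9];  Q = [1, 4, 5] / [2, 6] / [3, 7]
  Insert 4 (step 8): P = [1, 3, 4] / [2, 5, 8] / [7, 9];  Q = [1, 4, 5] / [2, 6, 8] / [3, 7]
  Insert 6 (step 9): P = [1, 3, 4, 6] / [2, 5, 8] / [7, 9];  Q = [1, 4, 5, 9] / [2, 6, 8] / [3, 7]
Final shape: (4, 3, 2).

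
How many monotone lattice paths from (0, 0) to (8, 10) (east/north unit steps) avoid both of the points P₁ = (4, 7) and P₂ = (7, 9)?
Number of paths = 15928

Inclusion–exclusion. Total paths: C(18, 8) = 43758. Through P₁: C(11, 4)·C(7, 4) = 11550. Through P₂: C(16, 7)·C(2, 1) = 22880. Since P₁ is strictly southwest of P₂, a monotone path through both must visit P₁ then P₂; paths through both = C(11, 4)·C(5, 3)·C(2, 1) = 6600. Avoid both = 43758 − 11550 − 22880 + 6600 = 15928.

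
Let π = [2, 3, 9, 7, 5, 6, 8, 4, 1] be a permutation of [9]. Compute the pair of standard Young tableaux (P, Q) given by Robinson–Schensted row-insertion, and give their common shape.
P = [1, 3, 4, 6, 8] / [2] / [5] / [7] / [9];  Q = [1, 2, 3, 6, 7] / [4] / [5] / [8] / [9];  common shape = (5, 1, 1, 1, 1)

Row-insert the values π_1, π_2, … into P one at a time, bumping the leftmost entry strictly greater than the inserted value down to the next row. The recording tableau Q records, in position (i, j), the step at which that cell was added to P.
  Insert 2 (step 1): P = [2];  Q = [1]
  Insert 3 (step 2): P = [2, 3];  Q = [1, 2]
  Insert 9 (step 3): P = [2, 3, 9];  Q = [1, 2, 3]
  Insert 7 (step 4): P = [2, 3, 7] / [9];  Q = [1, 2, 3] / [4]
  Insert 5 (step 5): P = [2, 3, 5] / [7] / [9];  Q = [1, 2, 3] / [4] / [5]
  Insert 6 (step 6): P = [2, 3, 5, 6] / [7] / [9];  Q = [1, 2, 3, 6] / [4] / [5]
  Insert 8 (step 7): P = [2, 3, 5, 6, 8] / [7] / [9];  Q = [1, 2, 3, 6, 7] / [4] / [5]
  Insert 4 (step 8): P = [2, 3, 4, 6, 8] / [5] / [7] / [9];  Q = [1, 2, 3, 6, 7] / [4] / [5] / [8]
  Insert 1 (step 9): P = [1, 3, 4, 6, 8] / [2] / [5] / [7] / [9];  Q = [1, 2, 3, 6, 7] / [4] / [5] / [8] / [9]
Final shape: (5, 1, 1, 1, 1).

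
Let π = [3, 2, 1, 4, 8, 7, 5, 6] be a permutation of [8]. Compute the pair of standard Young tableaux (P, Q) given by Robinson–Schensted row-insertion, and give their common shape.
P = [1, 4, 5, 6] / [2, 7] / [3, 8];  Q = [1, 4, 5, 8] / [2, 6] / [3, 7];  common shape = (4, 2, 2)

Row-insert the values π_1, π_2, … into P one at a time, bumping the leftmost entry strictly greater than the inserted value down to the next row. The recording tableau Q records, in position (i, j), the step at which that cell was added to P.
  Insert 3 (step 1): P = [3];  Q = [1]
  Insert 2 (step 2): P = [2] / [3];  Q = [1] / [2]
  Insert 1 (step 3): P = [1] / [2] / [3];  Q = [1] / [2] / [3]
  Insert 4 (step 4): P = [1, 4] / [2] / [3];  Q = [1, 4] / [2] / [3]
  Insert 8 (step 5): P = [1, 4, 8] / [2] / [3];  Q = [1, 4, 5] / [2] / [3]
  Insert 7 (step 6): P = [1, 4, 7] / [2, 8] / [3];  Q = [1, 4, 5] / [2, 6] / [3]
  Insert 5 (step 7): P = [1, 4, 5] / [2, 7] / [3, 8];  Q = [1, 4, 5] / [2, 6] / [3, 7]
  Insert 6 (step 8): P = [1, 4, 5, 6] / [2, 7] / [3, 8];  Q = [1, 4, 5, 8] / [2, 6] / [3, 7]
Final shape: (4, 2, 2).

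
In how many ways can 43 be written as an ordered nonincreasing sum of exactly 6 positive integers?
p(43, 6 parts) = 2702

Partitions of n into exactly k parts are in bijection with partitions of n − k into at most k parts (subtract 1 from each part). So p(43, exactly 6) = p(37, parts ≤ 6). Computing via the recurrence p(m, j) = p(m, j−1) + p(m−j, j) gives 2702.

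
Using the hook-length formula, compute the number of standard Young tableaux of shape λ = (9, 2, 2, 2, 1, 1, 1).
# SYT of shape (9, 2, 2, 2, 1, 1, 1) = 1018368

Hook-length formula: f^λ = n! / Π hook(c), product over all cells c of the Young diagram. For λ = (9, 2, 2, 2, 1, 1, 1), n = 18 boxes. Hook lengths by row (left-to-right, top-to-bottom): [15, 11, 7, 6, 5, 4, 3, 2, 1]; [7, 3]; [6, 2]; [5, 1]; [3]; [2]; [1]. Product of hooks = 6286896000. So f^λ = 18! / 6286896000 = 6402373705728000 / 6286896000 = 1018368.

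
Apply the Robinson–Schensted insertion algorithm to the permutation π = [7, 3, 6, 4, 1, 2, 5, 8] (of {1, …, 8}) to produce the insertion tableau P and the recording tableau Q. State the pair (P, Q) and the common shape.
P = [1, 2, 5, 8] / [3, 4] / [6] / [7];  Q = [1, 3, 7, 8] / [2, 6] / [4] / [5];  common shape = (4, 2, 1, 1)

Row-insert the values π_1, π_2, … into P one at a time, bumping the leftmost entry strictly greater than the inserted value down to the next row. The recording tableau Q records, in position (i, j), the step at which that cell was added to P.
  Insert 7 (step 1): P = [7];  Q = [1]
  Insert 3 (step 2): P = [3] / [7];  Q = [1] / [2]
  Insert 6 (step 3): P = [3, 6] / [7];  Q = [1, 3] / [2]
  Insert 4 (step 4): P = [3, 4] / [6] / [7];  Q = [1, 3] / [2] / [4]
  Insert 1 (step 5): P = [1, 4] / [3] / [6] / [7];  Q = [1, 3] / [2] / [4] / [5]
  Insert 2 (step 6): P = [1, 2] / [3, 4] / [6] / [7];  Q = [1, 3] / [2, 6] / [4] / [5]
  Insert 5 (step 7): P = [1, 2, 5] / [3, 4] / [6] / [7];  Q = [1, 3, 7] / [2, 6] / [4] / [5]
  Insert 8 (step 8): P = [1, 2, 5, 8] / [3, 4] / [6] / [7];  Q = [1, 3, 7, 8] / [2, 6] / [4] / [5]
Final shape: (4, 2, 1, 1).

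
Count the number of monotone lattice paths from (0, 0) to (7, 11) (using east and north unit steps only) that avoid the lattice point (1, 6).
Number of paths = 28590

Total paths from (0, 0) to (7, 11): C(18, 7) = 31824. Paths through (1, 6): (paths (0, 0) → (1, 6)) × (paths (1, 6) → (7, 11)) = C(7, 1) · C(11, 6) = 7 · 462 = 3234. Avoidance count = 31824 − 3234 = 28590.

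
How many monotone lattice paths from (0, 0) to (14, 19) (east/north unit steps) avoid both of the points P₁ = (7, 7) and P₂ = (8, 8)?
Number of paths = 571547328

Inclusion–exclusion. Total paths: C(33, 14) = 818809200. Through P₁: C(14, 7)·C(19, 7) = 172931616. Through P₂: C(16, 8)·C(17, 6) = 159279120. Since P₁ is strictly southwest of P₂, a monotone path through both must visit P₁ then P₂; paths through both = C(14, 7)·C(2, 1)·C(17, 6) = 84948864. Avoid both = 818809200 − 172931616 − 159279120 + 84948864 = 571547328.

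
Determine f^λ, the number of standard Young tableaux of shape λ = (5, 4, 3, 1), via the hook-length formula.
# SYT of shape (5, 4, 3, 1) = 15015

Hook-length formula: f^λ = n! / Π hook(c), product over all cells c of the Young diagram. For λ = (5, 4, 3, 1), n = 13 boxes. Hook lengths by row (left-to-right, top-to-bottom): [8, 6, 5, 3, 1]; [6, 4, 3, 1]; [4, 2, 1]; [1]. Product of hooks = 414720. So f^λ = 13! / 414720 = 6227020800 / 414720 = 15015.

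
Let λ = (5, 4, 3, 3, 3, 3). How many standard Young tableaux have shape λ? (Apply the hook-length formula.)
# SYT of shape (5, 4, 3, 3, 3, 3) = 67897830

Hook-length formula: f^λ = n! / Π hook(c), product over all cells c of the Young diagram. For λ = (5, 4, 3, 3, 3, 3), n = 21 boxes. Hook lengths by row (left-to-right, top-to-bottom): [10, 9, 8, 3, 1]; [8, 7, 6, 1]; [6, 5, 4]; [5, 4, 3]; [4, 3, 2]; [3, 2, 1]. Product of hooks = 752467968000. So f^λ = 21! / 752467968000 = 51090942171709440000 / 752467968000 = 67897830.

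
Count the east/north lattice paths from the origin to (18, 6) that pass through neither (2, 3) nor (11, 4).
Number of paths = 79366

Inclusion–exclusion. Total paths: C(24, 18) = 134596. Through P₁: C(5, 2)·C(19, 16) = 9690. Through P₂: C(15, 11)·C(9, 7) = 49140. Since P₁ is strictly southwest of P₂, a monotone path through both must visit P₁ then P₂; paths through both = C(5, 2)·C(10, 9)·C(9, 7) = 3600. Avoid both = 134596 − 9690 − 49140 + 3600 = 79366.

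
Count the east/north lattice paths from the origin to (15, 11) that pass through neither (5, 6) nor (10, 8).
Number of paths = 4431638

Inclusion–exclusion. Total paths: C(26, 15) = 7726160. Through P₁: C(11, 5)·C(15, 10) = 1387386. Through P₂: C(18, 10)·C(8, 5) = 2450448. Since P₁ is strictly southwest of P₂, a monotone path through both must visit P₁ then P₂; paths through both = C(11, 5)·C(7, 5)·C(8, 5) = 543312. Avoid both = 7726160 − 1387386 − 2450448 + 543312 = 4431638.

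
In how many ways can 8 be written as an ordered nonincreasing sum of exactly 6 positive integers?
p(8, 6 parts) = 2

Partitions of n into exactly k parts ↔ partitions of n − k into at most k parts (subtract 1 from each part). For n = 8, k = 6, the partitions are: 3+1+1+1+1+1, 2+2+1+1+1+1. Count = 2.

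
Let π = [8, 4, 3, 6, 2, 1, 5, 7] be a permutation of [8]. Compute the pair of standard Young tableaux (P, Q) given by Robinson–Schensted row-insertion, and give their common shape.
P = [1, 5, 7] / [2, 6] / [3] / [4] / [8];  Q = [1, 4, 8] / [2, 7] / [3] / [5] / [6];  common shape = (3, 2, 1, 1, 1)

Row-insert the values π_1, π_2, … into P one at a time, bumping the leftmost entry strictly greater than the inserted value down to the next row. The recording tableau Q records, in position (i, j), the step at which that cell was added to P.
  Insert 8 (step 1): P = [8];  Q = [1]
  Insert 4 (step 2): P = [4] / [8];  Q = [1] / [2]
  Insert 3 (step 3): P = [3] / [4] / [8];  Q = [1] / [2] / [3]
  Insert 6 (step 4): P = [3, 6] / [4] / [8];  Q = [1, 4] / [2] / [3]
  Insert 2 (step 5): P = [2, 6] / [3] / [4] / [8];  Q = [1, 4] / [2] / [3] / [5]
  Insert 1 (step 6): P = [1, 6] / [2] / [3] / [4] / [8];  Q = [1, 4] / [2] / [3] / [5] / [6]
  Insert 5 (step 7): P = [1, 5] / [2, 6] / [3] / [4] / [8];  Q = [1, 4] / [2, 7] / [3] / [5] / [6]
  Insert 7 (step 8): P = [1, 5, 7] / [2, 6] / [3] / [4] / [8];  Q = [1, 4, 8] / [2, 7] / [3] / [5] / [6]
Final shape: (3, 2, 1, 1, 1).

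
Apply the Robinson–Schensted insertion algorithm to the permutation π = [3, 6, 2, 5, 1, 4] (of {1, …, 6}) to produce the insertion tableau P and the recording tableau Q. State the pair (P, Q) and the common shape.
P = [1, 4] / [2, 5] / [3, 6];  Q = [1, 2] / [3, 4] / [5, 6];  common shape = (2, 2, 2)

Row-insert the values π_1, π_2, … into P one at a time, bumping the leftmost entry strictly greater than the inserted value down to the next row. The recording tableau Q records, in position (i, j), the step at which that cell was added to P.
  Insert 3 (step 1): P = [3];  Q = [1]
  Insert 6 (step 2): P = [3, 6];  Q = [1, 2]
  Insert 2 (step 3): P = [2, 6] / [3];  Q = [1, 2] / [3]
  Insert 5 (step 4): P = [2, 5] / [3, 6];  Q = [1, 2] / [3, 4]
  Insert 1 (step 5): P = [1, 5] / [2, 6] / [3];  Q = [1, 2] / [3, 4] / [5]
  Insert 4 (step 6): P = [1, 4] / [2, 5] / [3, 6];  Q = [1, 2] / [3, 4] / [5, 6]
Final shape: (2, 2, 2).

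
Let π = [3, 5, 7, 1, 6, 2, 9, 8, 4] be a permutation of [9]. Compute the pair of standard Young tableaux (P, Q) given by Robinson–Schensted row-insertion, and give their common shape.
P = [1, 2, 4, 8] / [3, 5, 6] / [7, 9];  Q = [1, 2, 3, 7] / [4, 5, 8] / [6, 9];  common shape = (4, 3, 2)

Row-insert the values π_1, π_2, … into P one at a time, bumping the leftmost entry strictly greater than the inserted value down to the next row. The recording tableau Q records, in position (i, j), the step at which that cell was added to P.
  Insert 3 (step 1): P = [3];  Q = [1]
  Insert 5 (step 2): P = [3, 5];  Q = [1, 2]
  Insert 7 (step 3): P = [3, 5, 7];  Q = [1, 2, 3]
  Insert 1 (step 4): P = [1, 5, 7] / [3];  Q = [1, 2, 3] / [4]
  Insert 6 (step 5): P = [1, 5, 6] / [3, 7];  Q = [1, 2, 3] / [4, 5]
  Insert 2 (step 6): P = [1, 2, 6] / [3, 5] / [7];  Q = [1, 2, 3] / [4, 5] / [6]
  Insert 9 (step 7): P = [1, 2, 6, 9] / [3, 5] / [7];  Q = [1, 2, 3, 7] / [4, 5] / [6]
  Insert 8 (step 8): P = [1, 2, 6, 8] / [3, 5, 9] / [7];  Q = [1, 2, 3, 7] / [4, 5, 8] / [6]
  Insert 4 (step 9): P = [1, 2, 4, 8] / [3, 5, 6] / [7, 9];  Q = [1, 2, 3, 7] / [4, 5, 8] / [6, 9]
Final shape: (4, 3, 2).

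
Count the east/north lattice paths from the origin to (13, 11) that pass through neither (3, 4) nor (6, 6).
Number of paths = 1360856

Inclusion–exclusion. Total paths: C(24, 13) = 2496144. Through P₁: C(7, 3)·C(17, 10) = 680680. Through P₂: C(12, 6)·C(12, 7) = 731808. Since P₁ is strictly southwest of P₂, a monotone path through both must visit P₁ then P₂; paths through both = C(7, 3)·C(5, 3)·C(12, 7) = 277200. Avoid both = 2496144 − 680680 − 731808 + 277200 = 1360856.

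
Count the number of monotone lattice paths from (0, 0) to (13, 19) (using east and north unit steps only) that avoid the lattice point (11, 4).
Number of paths = 347187960

Total paths from (0, 0) to (13, 19): C(32, 13) = 347373600. Paths through (11, 4): (paths (0, 0) → (11, 4)) × (paths (11, 4) → (13, 19)) = C(15, 11) · C(17, 2) = 1365 · 136 = 185640. Avoidance count = 347373600 − 185640 = 347187960.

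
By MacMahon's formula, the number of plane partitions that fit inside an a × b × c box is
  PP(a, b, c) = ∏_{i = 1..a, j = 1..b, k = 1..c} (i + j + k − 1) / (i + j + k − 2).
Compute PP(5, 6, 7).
PP(5, 6, 7) = 739309710568

Evaluate the triple product over i = 1..5, j = 1..6, k = 1..7. The factors are (2/1) · (3/2) · (4/3) · (5/4) · (6/5) · (7/6) · (8/7) · (3/2) · … (210 factors total). The numerators and denominators telescope so the product is an integer; carrying out the multiplication exactly gives PP(5, 6, 7) = 739309710568.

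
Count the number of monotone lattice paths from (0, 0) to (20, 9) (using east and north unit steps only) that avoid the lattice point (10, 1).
Number of paths = 9533667

Total paths from (0, 0) to (20, 9): C(29, 20) = 10015005. Paths through (10, 1): (paths (0, 0) → (10, 1)) × (paths (10, 1) → (20, 9)) = C(11, 10) · C(18, 10) = 11 · 43758 = 481338. Avoidance count = 10015005 − 481338 = 9533667.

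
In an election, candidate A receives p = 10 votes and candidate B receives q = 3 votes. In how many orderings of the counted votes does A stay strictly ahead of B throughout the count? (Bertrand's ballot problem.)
Strict-lead orderings = 154

Total orderings of the 13 votes with 10 for A: C(13, 10) = 286. By the Bertrand ballot formula (Cycle Lemma / reflection principle), the number of orderings in which A is strictly ahead of B throughout is (p − q)/(p + q) · C(p + q, p) = (10 − 3)/(10 + 3) · 286 = 154.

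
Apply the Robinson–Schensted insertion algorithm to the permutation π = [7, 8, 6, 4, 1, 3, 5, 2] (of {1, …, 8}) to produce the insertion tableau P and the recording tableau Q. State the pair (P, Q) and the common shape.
P = [1, 2, 5] / [3, 8] / [4] / [6] / [7];  Q = [1, 2, 7] / [3, 6] / [4] / [5] / [8];  common shape = (3, 2, 1, 1, 1)

Row-insert the values π_1, π_2, … into P one at a time, bumping the leftmost entry strictly greater than the inserted value down to the next row. The recording tableau Q records, in position (i, j), the step at which that cell was added to P.
  Insert 7 (step 1): P = [7];  Q = [1]
  Insert 8 (step 2): P = [7, 8];  Q = [1, 2]
  Insert 6 (step 3): P = [6, 8] / [7];  Q = [1, 2] / [3]
  Insert 4 (step 4): P = [4, 8] / [6] / [7];  Q = [1, 2] / [3] / [4]
  Insert 1 (step 5): P = [1, 8] / [4] / [6] / [7];  Q = [1, 2] / [3] / [4] / [5]
  Insert 3 (step 6): P = [1, 3] / [4, 8] / [6] / [7];  Q = [1, 2] / [3, 6] / [4] / [5]
  Insert 5 (step 7): P = [1, 3, 5] / [4, 8] / [6] / [7];  Q = [1, 2, 7] / [3, 6] / [4] / [5]
  Insert 2 (step 8): P = [1, 2, 5] / [3, 8] / [4] / [6] / [7];  Q = [1, 2, 7] / [3, 6] / [4] / [5] / [8]
Final shape: (3, 2, 1, 1, 1).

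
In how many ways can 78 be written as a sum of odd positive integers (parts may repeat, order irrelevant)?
p_odd(78) = 64234

Enumerate partitions using only odd parts via the recurrence o(n, m) = o(n, m−2) + o(n−m, m) over odd m, starting from the largest odd part ≤ n. This gives p_odd(78) = 64234. (Euler's theorem: equals the count of distinct-part partitions.)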